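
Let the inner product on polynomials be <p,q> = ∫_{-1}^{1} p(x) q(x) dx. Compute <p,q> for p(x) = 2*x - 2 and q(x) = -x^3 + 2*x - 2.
<p,q> = 148/15

Expand the product: p(x)·q(x) = -2*x^4 + 2*x^3 + 4*x^2 - 8*x + 4.
∫_{-1}^{1} of each monomial x^k gives [2/(k+1) if k even, 0 if k odd]. Integrating term-by-term (or equivalently evaluating the antiderivative F(x) = -2*x^5/5 + x^4/2 + 4*x^3/3 - 4*x^2 + 4*x at the endpoints):
  F(1) − F(−1) = 43/30 − (-253/30) = 148/15.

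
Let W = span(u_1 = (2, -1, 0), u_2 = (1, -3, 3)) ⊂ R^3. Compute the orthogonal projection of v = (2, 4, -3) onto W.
proj_W(v) = (19/14, 19/7, -57/14)

Set up U = [u_1 | ... | u_2] ∈ R^(3×2). The projector onto W = col(U) is P = U (U^T U)^(-1) U^T.
Compute U^T U =
  [5, 5]
  [5, 19],
and U^T v = (0, -19).
Solve U^T U · c = U^T v for the coefficients: c = (19/14, -19/14). The projection is proj_W(v) = U c.
Check: (v - proj_W(v)) · u_1 = 0  (should be 0).
Check: (v - proj_W(v)) · u_2 = 0  (should be 0).
Result: proj_W(v) = (19/14, 19/7, -57/14).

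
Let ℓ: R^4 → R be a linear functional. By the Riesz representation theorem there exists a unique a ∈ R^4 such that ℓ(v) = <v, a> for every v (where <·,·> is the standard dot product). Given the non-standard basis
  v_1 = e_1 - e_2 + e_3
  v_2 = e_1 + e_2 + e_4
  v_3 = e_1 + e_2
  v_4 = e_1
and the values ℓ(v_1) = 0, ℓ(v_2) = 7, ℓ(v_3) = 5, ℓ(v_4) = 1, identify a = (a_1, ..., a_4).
a = (1, 4, 3, 2)

Write a = (a_1, ..., a_4) in the standard basis. For each basis vector v_i, ℓ(v_i) = <v_i, a> is a linear equation in the a_j's. Collect the n equations into a matrix system V a = ℓ, where row i of V is v_i (expressed in the standard basis). Since V is invertible (lower-triangular with 1s on the diagonal, up to permutation), solve by back-substitution:
  V =
[[1, -1, 1, 0],
 [1, 1, 0, 1],
 [1, 1, 0, 0],
 [1, 0, 0, 0]]
  V a = (0, 7, 5, 1)
Solving gives a = (1, 4, 3, 2).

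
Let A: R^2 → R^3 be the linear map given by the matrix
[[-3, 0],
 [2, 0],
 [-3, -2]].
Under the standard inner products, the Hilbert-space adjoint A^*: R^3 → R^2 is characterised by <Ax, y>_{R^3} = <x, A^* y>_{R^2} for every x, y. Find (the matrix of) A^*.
A^* = A^T =
[[-3, 2, -3],
 [0, 0, -2]]

For real matrices with standard dot products, the defining identity <Ax, y> = <x, A^* y> gives (Ax)^T y = x^T (A^*) y, i.e. x^T A^T y = x^T (A^*) y. Since this holds for all x, y, we must have A^* = A^T. Therefore
A^* =
[[-3, 2, -3],
 [0, 0, -2]].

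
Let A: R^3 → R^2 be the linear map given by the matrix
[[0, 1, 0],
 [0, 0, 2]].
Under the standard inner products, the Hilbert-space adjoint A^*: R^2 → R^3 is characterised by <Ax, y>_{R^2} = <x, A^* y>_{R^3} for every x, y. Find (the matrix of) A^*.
A^* = A^T =
[[0, 0],
 [1, 0],
 [0, 2]]

For real matrices with standard dot products, the defining identity <Ax, y> = <x, A^* y> gives (Ax)^T y = x^T (A^*) y, i.e. x^T A^T y = x^T (A^*) y. Since this holds for all x, y, we must have A^* = A^T. Therefore
A^* =
[[0, 0],
 [1, 0],
 [0, 2]].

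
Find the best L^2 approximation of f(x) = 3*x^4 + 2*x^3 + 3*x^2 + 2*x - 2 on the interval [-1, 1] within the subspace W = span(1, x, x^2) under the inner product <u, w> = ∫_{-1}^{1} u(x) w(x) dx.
g(x) = 39*x^2/7 + 16*x/5 - 79/35

The best approximation g ∈ W is the orthogonal projection of f onto W. Writing g = a_0 + a_1 x + a_2 x^2, the coefficients solve the normal equations G · a = b where
  G_{ij} = <φ_i, φ_j> and b_i = <f, φ_i>, with φ_0 = 1, φ_1 = x, φ_2 = x^2.
G =
  [2, 0, 2/3]
  [0, 2/3, 0]
  [2/3, 0, 2/5],
b = (-4/5, 32/15, 76/105).
Solving gives a_0 = -79/35, a_1 = 16/5, a_2 = 39/7, so
  g(x) = 39*x^2/7 + 16*x/5 - 79/35.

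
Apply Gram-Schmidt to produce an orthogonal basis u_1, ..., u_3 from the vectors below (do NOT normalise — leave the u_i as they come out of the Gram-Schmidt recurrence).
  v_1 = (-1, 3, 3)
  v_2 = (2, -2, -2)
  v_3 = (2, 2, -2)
Orthogonal basis:
  u_1 = (-1, 3, 3)
  u_2 = (24/19, 4/19, 4/19)
  u_3 = (0, 2, -2)

Apply the Gram-Schmidt recurrence
  u_1 = v_1
  u_i = v_i − Σ_{j<i} ((v_i · u_j) / (u_j · u_j)) · u_j.

Step by step this gives:
  u_1 = (-1, 3, 3)
  u_2 = (24/19, 4/19, 4/19)
  u_3 = (0, 2, -2)

Orthogonality check:
  u_2 · u_1 = 0 (should be 0)
  u_3 · u_1 = 0 (should be 0)
  u_3 · u_2 = 0 (should be 0)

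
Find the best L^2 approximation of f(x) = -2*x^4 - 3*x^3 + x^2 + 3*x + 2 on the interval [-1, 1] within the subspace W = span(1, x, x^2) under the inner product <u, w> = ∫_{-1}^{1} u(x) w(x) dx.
g(x) = -5*x^2/7 + 6*x/5 + 76/35

The best approximation g ∈ W is the orthogonal projection of f onto W. Writing g = a_0 + a_1 x + a_2 x^2, the coefficients solve the normal equations G · a = b where
  G_{ij} = <φ_i, φ_j> and b_i = <f, φ_i>, with φ_0 = 1, φ_1 = x, φ_2 = x^2.
G =
  [2, 0, 2/3]
  [0, 2/3, 0]
  [2/3, 0, 2/5],
b = (58/15, 4/5, 122/105).
Solving gives a_0 = 76/35, a_1 = 6/5, a_2 = -5/7, so
  g(x) = -5*x^2/7 + 6*x/5 + 76/35.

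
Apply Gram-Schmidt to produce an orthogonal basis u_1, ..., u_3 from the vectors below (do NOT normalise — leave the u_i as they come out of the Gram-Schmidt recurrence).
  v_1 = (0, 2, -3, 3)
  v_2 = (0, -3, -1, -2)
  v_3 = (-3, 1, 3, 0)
Orthogonal basis:
  u_1 = (0, 2, -3, 3)
  u_2 = (0, -24/11, -49/22, -17/22)
  u_3 = (-3, -54/227, 30/227, 66/227)

Apply the Gram-Schmidt recurrence
  u_1 = v_1
  u_i = v_i − Σ_{j<i} ((v_i · u_j) / (u_j · u_j)) · u_j.

Step by step this gives:
  u_1 = (0, 2, -3, 3)
  u_2 = (0, -24/11, -49/22, -17/22)
  u_3 = (-3, -54/227, 30/227, 66/227)

Orthogonality check:
  u_2 · u_1 = 0 (should be 0)
  u_3 · u_1 = 0 (should be 0)
  u_3 · u_2 = 0 (should be 0)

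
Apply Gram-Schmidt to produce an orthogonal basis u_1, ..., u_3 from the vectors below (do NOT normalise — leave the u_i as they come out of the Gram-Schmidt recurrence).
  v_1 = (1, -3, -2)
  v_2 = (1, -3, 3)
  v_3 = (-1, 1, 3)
Orthogonal basis:
  u_1 = (1, -3, -2)
  u_2 = (5/7, -15/7, 25/7)
  u_3 = (-3/5, -1/5, 0)

Apply the Gram-Schmidt recurrence
  u_1 = v_1
  u_i = v_i − Σ_{j<i} ((v_i · u_j) / (u_j · u_j)) · u_j.

Step by step this gives:
  u_1 = (1, -3, -2)
  u_2 = (5/7, -15/7, 25/7)
  u_3 = (-3/5, -1/5, 0)

Orthogonality check:
  u_2 · u_1 = 0 (should be 0)
  u_3 · u_1 = 0 (should be 0)
  u_3 · u_2 = 0 (should be 0)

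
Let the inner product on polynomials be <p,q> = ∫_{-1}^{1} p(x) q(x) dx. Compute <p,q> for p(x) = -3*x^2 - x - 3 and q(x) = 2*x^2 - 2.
<p,q> = 48/5

Expand the product: p(x)·q(x) = -6*x^4 - 2*x^3 + 2*x + 6.
∫_{-1}^{1} of each monomial x^k gives [2/(k+1) if k even, 0 if k odd]. Integrating term-by-term (or equivalently evaluating the antiderivative F(x) = -6*x^5/5 - x^4/2 + x^2 + 6*x at the endpoints):
  F(1) − F(−1) = 53/10 − (-43/10) = 48/5.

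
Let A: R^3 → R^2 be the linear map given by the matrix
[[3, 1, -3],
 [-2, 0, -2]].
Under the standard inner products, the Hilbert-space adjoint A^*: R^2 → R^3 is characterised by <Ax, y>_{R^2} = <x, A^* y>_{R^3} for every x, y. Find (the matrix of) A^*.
A^* = A^T =
[[3, -2],
 [1, 0],
 [-3, -2]]

For real matrices with standard dot products, the defining identity <Ax, y> = <x, A^* y> gives (Ax)^T y = x^T (A^*) y, i.e. x^T A^T y = x^T (A^*) y. Since this holds for all x, y, we must have A^* = A^T. Therefore
A^* =
[[3, -2],
 [1, 0],
 [-3, -2]].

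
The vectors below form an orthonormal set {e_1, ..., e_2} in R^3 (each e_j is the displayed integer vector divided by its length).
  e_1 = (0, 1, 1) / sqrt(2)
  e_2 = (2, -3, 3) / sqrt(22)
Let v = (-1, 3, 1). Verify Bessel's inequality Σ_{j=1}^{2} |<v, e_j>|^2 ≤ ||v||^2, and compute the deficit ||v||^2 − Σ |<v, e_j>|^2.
Σ |<v, e_j>|^2 = 120/11; ||v||^2 = 11; deficit = 1/11

Write each e_j = u_j / sqrt(<u_j, u_j>) where u_j is the displayed integer vector. Then <v, e_j> = <v, u_j> / sqrt(<u_j, u_j>), so |<v, e_j>|^2 = <v, u_j>^2 / <u_j, u_j>.
Coefficients: <v, e_1> = 4/sqrt(2), <v, e_2> = -8/sqrt(22).
Square and sum: Σ |<v, e_j>|^2 = 120/11.
Compute ||v||^2 = v·v = 11.
Deficit = 11 − 120/11 = 1/11 ≥ 0, confirming Bessel's inequality. (The deficit equals ||v − Σ <v,e_j> e_j||^2, the squared distance from v to span{e_j}.)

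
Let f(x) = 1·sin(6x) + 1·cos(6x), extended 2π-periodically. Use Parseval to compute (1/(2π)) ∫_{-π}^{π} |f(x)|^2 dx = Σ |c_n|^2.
Σ |c_n|^2 = 1

Expand |f|^2 and use orthogonality of {sin(nx), cos(mx)} on [-π, π]:
  ∫_{-π}^{π} sin(nx)^2 dx = π, ∫ cos(mx)^2 dx = π, and cross terms integrate to 0.
So ∫_{-π}^{π} f(x)^2 dx = 1^2 · π + 1^2 · π = (1 + 1)π.
Divide by 2π: (1 + 1)/2 = 1.
By Parseval, this equals Σ |c_n|^2.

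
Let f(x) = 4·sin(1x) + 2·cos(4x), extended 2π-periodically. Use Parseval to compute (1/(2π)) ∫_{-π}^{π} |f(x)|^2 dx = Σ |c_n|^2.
Σ |c_n|^2 = 10

Expand |f|^2 and use orthogonality of {sin(nx), cos(mx)} on [-π, π]:
  ∫_{-π}^{π} sin(nx)^2 dx = π, ∫ cos(mx)^2 dx = π, and cross terms integrate to 0.
So ∫_{-π}^{π} f(x)^2 dx = 4^2 · π + 2^2 · π = (16 + 4)π.
Divide by 2π: (16 + 4)/2 = 10.
By Parseval, this equals Σ |c_n|^2.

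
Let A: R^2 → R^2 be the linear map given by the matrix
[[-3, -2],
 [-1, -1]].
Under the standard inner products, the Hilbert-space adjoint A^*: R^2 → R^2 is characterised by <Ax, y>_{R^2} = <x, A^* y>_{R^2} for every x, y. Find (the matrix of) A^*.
A^* = A^T =
[[-3, -1],
 [-2, -1]]

For real matrices with standard dot products, the defining identity <Ax, y> = <x, A^* y> gives (Ax)^T y = x^T (A^*) y, i.e. x^T A^T y = x^T (A^*) y. Since this holds for all x, y, we must have A^* = A^T. Therefore
A^* =
[[-3, -1],
 [-2, -1]].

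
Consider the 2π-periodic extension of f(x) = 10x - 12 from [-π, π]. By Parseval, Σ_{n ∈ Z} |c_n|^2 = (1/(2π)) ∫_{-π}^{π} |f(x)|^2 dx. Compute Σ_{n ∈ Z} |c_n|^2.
Σ |c_n|^2 = 100π^2/3 + 144

Expand and integrate term by term over [-π, π]:
  ∫ (10x)^2 dx = 100·(2π^3/3); ∫ 2·10·(-12)·x dx = 0 (odd integrand); ∫ (-12)^2 dx = 144·2π.
So (1/(2π)) ∫_{-π}^{π} (10x - 12)^2 dx = 100π^2/3 + 144 = 100π^2/3 + 144.
Parseval ⇒ Σ |c_n|^2 = 100π^2/3 + 144.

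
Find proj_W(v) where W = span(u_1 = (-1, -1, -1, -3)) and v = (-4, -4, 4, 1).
proj_W(v) = (-1/12, -1/12, -1/12, -1/4)

Set up U = [u_1 | ... | u_1] ∈ R^(4×1). The projector onto W = col(U) is P = U (U^T U)^(-1) U^T.
Compute U^T U =
  [12],
and U^T v = (1).
Solve U^T U · c = U^T v for the coefficients: c = (1/12). The projection is proj_W(v) = U c.
Check: (v - proj_W(v)) · u_1 = 0  (should be 0).
Result: proj_W(v) = (-1/12, -1/12, -1/12, -1/4).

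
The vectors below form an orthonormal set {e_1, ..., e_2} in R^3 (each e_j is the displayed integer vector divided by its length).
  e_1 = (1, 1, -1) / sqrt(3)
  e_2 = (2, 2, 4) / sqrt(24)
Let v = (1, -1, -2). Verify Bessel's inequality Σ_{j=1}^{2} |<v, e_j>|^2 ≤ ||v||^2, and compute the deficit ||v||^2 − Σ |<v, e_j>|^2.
Σ |<v, e_j>|^2 = 4; ||v||^2 = 6; deficit = 2

Write each e_j = u_j / sqrt(<u_j, u_j>) where u_j is the displayed integer vector. Then <v, e_j> = <v, u_j> / sqrt(<u_j, u_j>), so |<v, e_j>|^2 = <v, u_j>^2 / <u_j, u_j>.
Coefficients: <v, e_1> = 2/sqrt(3), <v, e_2> = -8/sqrt(24).
Square and sum: Σ |<v, e_j>|^2 = 4.
Compute ||v||^2 = v·v = 6.
Deficit = 6 − 4 = 2 ≥ 0, confirming Bessel's inequality. (The deficit equals ||v − Σ <v,e_j> e_j||^2, the squared distance from v to span{e_j}.)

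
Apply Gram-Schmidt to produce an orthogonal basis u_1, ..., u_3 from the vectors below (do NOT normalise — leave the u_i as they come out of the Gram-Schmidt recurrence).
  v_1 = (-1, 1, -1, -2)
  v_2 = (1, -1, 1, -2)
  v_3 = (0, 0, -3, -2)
Orthogonal basis:
  u_1 = (-1, 1, -1, -2)
  u_2 = (8/7, -8/7, 8/7, -12/7)
  u_3 = (1, -1, -2, 0)

Apply the Gram-Schmidt recurrence
  u_1 = v_1
  u_i = v_i − Σ_{j<i} ((v_i · u_j) / (u_j · u_j)) · u_j.

Step by step this gives:
  u_1 = (-1, 1, -1, -2)
  u_2 = (8/7, -8/7, 8/7, -12/7)
  u_3 = (1, -1, -2, 0)

Orthogonality check:
  u_2 · u_1 = 0 (should be 0)
  u_3 · u_1 = 0 (should be 0)
  u_3 · u_2 = 0 (should be 0)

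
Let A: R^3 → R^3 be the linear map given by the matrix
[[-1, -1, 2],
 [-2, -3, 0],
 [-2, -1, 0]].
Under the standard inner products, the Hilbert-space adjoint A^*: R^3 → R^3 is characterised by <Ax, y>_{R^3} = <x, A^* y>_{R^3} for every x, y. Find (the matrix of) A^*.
A^* = A^T =
[[-1, -2, -2],
 [-1, -3, -1],
 [2, 0, 0]]

For real matrices with standard dot products, the defining identity <Ax, y> = <x, A^* y> gives (Ax)^T y = x^T (A^*) y, i.e. x^T A^T y = x^T (A^*) y. Since this holds for all x, y, we must have A^* = A^T. Therefore
A^* =
[[-1, -2, -2],
 [-1, -3, -1],
 [2, 0, 0]].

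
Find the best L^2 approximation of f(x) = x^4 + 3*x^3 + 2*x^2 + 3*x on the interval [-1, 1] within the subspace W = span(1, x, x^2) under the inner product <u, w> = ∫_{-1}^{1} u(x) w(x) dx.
g(x) = 20*x^2/7 + 24*x/5 - 3/35

The best approximation g ∈ W is the orthogonal projection of f onto W. Writing g = a_0 + a_1 x + a_2 x^2, the coefficients solve the normal equations G · a = b where
  G_{ij} = <φ_i, φ_j> and b_i = <f, φ_i>, with φ_0 = 1, φ_1 = x, φ_2 = x^2.
G =
  [2, 0, 2/3]
  [0, 2/3, 0]
  [2/3, 0, 2/5],
b = (26/15, 16/5, 38/35).
Solving gives a_0 = -3/35, a_1 = 24/5, a_2 = 20/7, so
  g(x) = 20*x^2/7 + 24*x/5 - 3/35.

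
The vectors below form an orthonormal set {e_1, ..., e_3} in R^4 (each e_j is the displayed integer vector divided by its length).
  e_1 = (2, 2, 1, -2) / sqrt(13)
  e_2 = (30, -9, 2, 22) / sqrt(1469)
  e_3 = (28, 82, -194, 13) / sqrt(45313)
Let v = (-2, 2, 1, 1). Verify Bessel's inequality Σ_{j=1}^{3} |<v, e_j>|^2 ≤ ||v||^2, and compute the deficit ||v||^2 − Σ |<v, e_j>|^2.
Σ |<v, e_j>|^2 = 874/401; ||v||^2 = 10; deficit = 3136/401

Write each e_j = u_j / sqrt(<u_j, u_j>) where u_j is the displayed integer vector. Then <v, e_j> = <v, u_j> / sqrt(<u_j, u_j>), so |<v, e_j>|^2 = <v, u_j>^2 / <u_j, u_j>.
Coefficients: <v, e_1> = -1/sqrt(13), <v, e_2> = -54/sqrt(1469), <v, e_3> = -73/sqrt(45313).
Square and sum: Σ |<v, e_j>|^2 = 874/401.
Compute ||v||^2 = v·v = 10.
Deficit = 10 − 874/401 = 3136/401 ≥ 0, confirming Bessel's inequality. (The deficit equals ||v − Σ <v,e_j> e_j||^2, the squared distance from v to span{e_j}.)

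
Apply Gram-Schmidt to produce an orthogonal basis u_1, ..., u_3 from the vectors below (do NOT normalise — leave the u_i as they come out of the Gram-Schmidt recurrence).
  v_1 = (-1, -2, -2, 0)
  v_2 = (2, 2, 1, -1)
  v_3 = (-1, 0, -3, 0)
Orthogonal basis:
  u_1 = (-1, -2, -2, 0)
  u_2 = (10/9, 2/9, -7/9, -1)
  u_3 = (-9/13, 19/13, -29/26, 11/26)

Apply the Gram-Schmidt recurrence
  u_1 = v_1
  u_i = v_i − Σ_{j<i} ((v_i · u_j) / (u_j · u_j)) · u_j.

Step by step this gives:
  u_1 = (-1, -2, -2, 0)
  u_2 = (10/9, 2/9, -7/9, -1)
  u_3 = (-9/13, 19/13, -29/26, 11/26)

Orthogonality check:
  u_2 · u_1 = 0 (should be 0)
  u_3 · u_1 = 0 (should be 0)
  u_3 · u_2 = 0 (should be 0)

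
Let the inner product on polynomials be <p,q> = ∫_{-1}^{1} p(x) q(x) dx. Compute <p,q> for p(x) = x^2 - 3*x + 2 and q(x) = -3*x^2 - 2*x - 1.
<p,q> = -88/15

Expand the product: p(x)·q(x) = -3*x^4 + 7*x^3 - x^2 - x - 2.
∫_{-1}^{1} of each monomial x^k gives [2/(k+1) if k even, 0 if k odd]. Integrating term-by-term (or equivalently evaluating the antiderivative F(x) = -3*x^5/5 + 7*x^4/4 - x^3/3 - x^2/2 - 2*x at the endpoints):
  F(1) − F(−1) = -101/60 − (251/60) = -88/15.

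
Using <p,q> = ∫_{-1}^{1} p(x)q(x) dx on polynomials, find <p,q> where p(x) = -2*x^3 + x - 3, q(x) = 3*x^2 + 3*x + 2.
<p,q> = -92/5

Expand the product: p(x)·q(x) = -6*x^5 - 6*x^4 - x^3 - 6*x^2 - 7*x - 6.
∫_{-1}^{1} of each monomial x^k gives [2/(k+1) if k even, 0 if k odd]. Integrating term-by-term (or equivalently evaluating the antiderivative F(x) = -x^6 - 6*x^5/5 - x^4/4 - 2*x^3 - 7*x^2/2 - 6*x at the endpoints):
  F(1) − F(−1) = -279/20 − (89/20) = -92/5.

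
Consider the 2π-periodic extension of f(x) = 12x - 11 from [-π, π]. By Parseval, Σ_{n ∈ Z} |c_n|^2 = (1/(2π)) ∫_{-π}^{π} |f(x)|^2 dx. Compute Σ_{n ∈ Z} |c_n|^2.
Σ |c_n|^2 = 48π^2 + 121

Expand and integrate term by term over [-π, π]:
  ∫ (12x)^2 dx = 144·(2π^3/3); ∫ 2·12·(-11)·x dx = 0 (odd integrand); ∫ (-11)^2 dx = 121·2π.
So (1/(2π)) ∫_{-π}^{π} (12x - 11)^2 dx = 144π^2/3 + 121 = 48π^2 + 121.
Parseval ⇒ Σ |c_n|^2 = 48π^2 + 121.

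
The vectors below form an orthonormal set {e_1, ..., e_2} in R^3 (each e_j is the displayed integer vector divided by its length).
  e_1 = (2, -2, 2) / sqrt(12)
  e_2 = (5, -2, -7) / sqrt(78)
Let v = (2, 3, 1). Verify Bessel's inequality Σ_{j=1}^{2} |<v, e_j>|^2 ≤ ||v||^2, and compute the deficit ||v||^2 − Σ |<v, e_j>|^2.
Σ |<v, e_j>|^2 = 3/26; ||v||^2 = 14; deficit = 361/26

Write each e_j = u_j / sqrt(<u_j, u_j>) where u_j is the displayed integer vector. Then <v, e_j> = <v, u_j> / sqrt(<u_j, u_j>), so |<v, e_j>|^2 = <v, u_j>^2 / <u_j, u_j>.
Coefficients: <v, e_1> = 0/sqrt(12), <v, e_2> = -3/sqrt(78).
Square and sum: Σ |<v, e_j>|^2 = 3/26.
Compute ||v||^2 = v·v = 14.
Deficit = 14 − 3/26 = 361/26 ≥ 0, confirming Bessel's inequality. (The deficit equals ||v − Σ <v,e_j> e_j||^2, the squared distance from v to span{e_j}.)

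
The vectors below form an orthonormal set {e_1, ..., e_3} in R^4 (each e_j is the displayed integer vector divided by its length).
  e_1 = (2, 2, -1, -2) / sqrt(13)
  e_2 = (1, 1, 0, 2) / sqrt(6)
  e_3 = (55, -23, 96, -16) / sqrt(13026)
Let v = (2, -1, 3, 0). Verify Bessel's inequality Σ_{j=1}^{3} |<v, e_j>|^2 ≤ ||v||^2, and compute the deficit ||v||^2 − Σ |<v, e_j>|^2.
Σ |<v, e_j>|^2 = 2313/167; ||v||^2 = 14; deficit = 25/167

Write each e_j = u_j / sqrt(<u_j, u_j>) where u_j is the displayed integer vector. Then <v, e_j> = <v, u_j> / sqrt(<u_j, u_j>), so |<v, e_j>|^2 = <v, u_j>^2 / <u_j, u_j>.
Coefficients: <v, e_1> = -1/sqrt(13), <v, e_2> = 1/sqrt(6), <v, e_3> = 421/sqrt(13026).
Square and sum: Σ |<v, e_j>|^2 = 2313/167.
Compute ||v||^2 = v·v = 14.
Deficit = 14 − 2313/167 = 25/167 ≥ 0, confirming Bessel's inequality. (The deficit equals ||v − Σ <v,e_j> e_j||^2, the squared distance from v to span{e_j}.)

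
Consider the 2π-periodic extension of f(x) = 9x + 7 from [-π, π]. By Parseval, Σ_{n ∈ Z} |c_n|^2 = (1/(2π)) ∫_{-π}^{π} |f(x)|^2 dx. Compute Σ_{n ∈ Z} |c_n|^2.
Σ |c_n|^2 = 27π^2 + 49

Expand and integrate term by term over [-π, π]:
  ∫ (9x)^2 dx = 81·(2π^3/3); ∫ 2·9·(7)·x dx = 0 (odd integrand); ∫ 7^2 dx = 49·2π.
So (1/(2π)) ∫_{-π}^{π} (9x + 7)^2 dx = 81π^2/3 + 49 = 27π^2 + 49.
Parseval ⇒ Σ |c_n|^2 = 27π^2 + 49.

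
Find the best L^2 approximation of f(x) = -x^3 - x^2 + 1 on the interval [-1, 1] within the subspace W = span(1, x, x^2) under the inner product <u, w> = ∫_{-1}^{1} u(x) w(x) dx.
g(x) = -x^2 - 3*x/5 + 1

The best approximation g ∈ W is the orthogonal projection of f onto W. Writing g = a_0 + a_1 x + a_2 x^2, the coefficients solve the normal equations G · a = b where
  G_{ij} = <φ_i, φ_j> and b_i = <f, φ_i>, with φ_0 = 1, φ_1 = x, φ_2 = x^2.
G =
  [2, 0, 2/3]
  [0, 2/3, 0]
  [2/3, 0, 2/5],
b = (4/3, -2/5, 4/15).
Solving gives a_0 = 1, a_1 = -3/5, a_2 = -1, so
  g(x) = -x^2 - 3*x/5 + 1.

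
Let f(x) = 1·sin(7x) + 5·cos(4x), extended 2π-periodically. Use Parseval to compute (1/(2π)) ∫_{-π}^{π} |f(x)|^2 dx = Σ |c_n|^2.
Σ |c_n|^2 = 13

Expand |f|^2 and use orthogonality of {sin(nx), cos(mx)} on [-π, π]:
  ∫_{-π}^{π} sin(nx)^2 dx = π, ∫ cos(mx)^2 dx = π, and cross terms integrate to 0.
So ∫_{-π}^{π} f(x)^2 dx = 1^2 · π + 5^2 · π = (1 + 25)π.
Divide by 2π: (1 + 25)/2 = 13.
By Parseval, this equals Σ |c_n|^2.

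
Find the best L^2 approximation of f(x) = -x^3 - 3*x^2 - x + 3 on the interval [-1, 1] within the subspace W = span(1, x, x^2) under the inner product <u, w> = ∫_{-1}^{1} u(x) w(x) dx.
g(x) = -3*x^2 - 8*x/5 + 3

The best approximation g ∈ W is the orthogonal projection of f onto W. Writing g = a_0 + a_1 x + a_2 x^2, the coefficients solve the normal equations G · a = b where
  G_{ij} = <φ_i, φ_j> and b_i = <f, φ_i>, with φ_0 = 1, φ_1 = x, φ_2 = x^2.
G =
  [2, 0, 2/3]
  [0, 2/3, 0]
  [2/3, 0, 2/5],
b = (4, -16/15, 4/5).
Solving gives a_0 = 3, a_1 = -8/5, a_2 = -3, so
  g(x) = -3*x^2 - 8*x/5 + 3.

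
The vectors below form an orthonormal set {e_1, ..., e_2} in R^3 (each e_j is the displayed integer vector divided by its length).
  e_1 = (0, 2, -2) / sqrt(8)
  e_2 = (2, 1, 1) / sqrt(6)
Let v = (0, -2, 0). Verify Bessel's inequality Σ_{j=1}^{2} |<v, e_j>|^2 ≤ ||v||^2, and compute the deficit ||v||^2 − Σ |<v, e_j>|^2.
Σ |<v, e_j>|^2 = 8/3; ||v||^2 = 4; deficit = 4/3

Write each e_j = u_j / sqrt(<u_j, u_j>) where u_j is the displayed integer vector. Then <v, e_j> = <v, u_j> / sqrt(<u_j, u_j>), so |<v, e_j>|^2 = <v, u_j>^2 / <u_j, u_j>.
Coefficients: <v, e_1> = -4/sqrt(8), <v, e_2> = -2/sqrt(6).
Square and sum: Σ |<v, e_j>|^2 = 8/3.
Compute ||v||^2 = v·v = 4.
Deficit = 4 − 8/3 = 4/3 ≥ 0, confirming Bessel's inequality. (The deficit equals ||v − Σ <v,e_j> e_j||^2, the squared distance from v to span{e_j}.)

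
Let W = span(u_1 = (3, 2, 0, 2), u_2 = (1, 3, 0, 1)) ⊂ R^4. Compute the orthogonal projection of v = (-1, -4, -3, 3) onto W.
proj_W(v) = (25/33, -235/66, 0, -5/66)

Set up U = [u_1 | ... | u_2] ∈ R^(4×2). The projector onto W = col(U) is P = U (U^T U)^(-1) U^T.
Compute U^T U =
  [17, 11]
  [11, 11],
and U^T v = (-5, -10).
Solve U^T U · c = U^T v for the coefficients: c = (5/6, -115/66). The projection is proj_W(v) = U c.
Check: (v - proj_W(v)) · u_1 = 0  (should be 0).
Check: (v - proj_W(v)) · u_2 = 0  (should be 0).
Result: proj_W(v) = (25/33, -235/66, 0, -5/66).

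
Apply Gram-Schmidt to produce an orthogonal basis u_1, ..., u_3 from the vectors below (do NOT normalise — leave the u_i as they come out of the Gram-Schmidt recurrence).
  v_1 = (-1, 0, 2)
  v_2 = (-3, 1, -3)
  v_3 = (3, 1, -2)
Orthogonal basis:
  u_1 = (-1, 0, 2)
  u_2 = (-18/5, 1, -9/5)
  u_3 = (13/43, 117/86, 13/86)

Apply the Gram-Schmidt recurrence
  u_1 = v_1
  u_i = v_i − Σ_{j<i} ((v_i · u_j) / (u_j · u_j)) · u_j.

Step by step this gives:
  u_1 = (-1, 0, 2)
  u_2 = (-18/5, 1, -9/5)
  u_3 = (13/43, 117/86, 13/86)

Orthogonality check:
  u_2 · u_1 = 0 (should be 0)
  u_3 · u_1 = 0 (should be 0)
  u_3 · u_2 = 0 (should be 0)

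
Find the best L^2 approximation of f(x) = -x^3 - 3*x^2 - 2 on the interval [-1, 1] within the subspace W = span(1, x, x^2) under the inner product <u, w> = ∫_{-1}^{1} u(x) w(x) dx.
g(x) = -3*x^2 - 3*x/5 - 2

The best approximation g ∈ W is the orthogonal projection of f onto W. Writing g = a_0 + a_1 x + a_2 x^2, the coefficients solve the normal equations G · a = b where
  G_{ij} = <φ_i, φ_j> and b_i = <f, φ_i>, with φ_0 = 1, φ_1 = x, φ_2 = x^2.
G =
  [2, 0, 2/3]
  [0, 2/3, 0]
  [2/3, 0, 2/5],
b = (-6, -2/5, -38/15).
Solving gives a_0 = -2, a_1 = -3/5, a_2 = -3, so
  g(x) = -3*x^2 - 3*x/5 - 2.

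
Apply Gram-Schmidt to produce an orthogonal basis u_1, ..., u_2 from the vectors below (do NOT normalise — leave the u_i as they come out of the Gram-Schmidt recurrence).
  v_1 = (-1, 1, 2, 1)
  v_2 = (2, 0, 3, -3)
Orthogonal basis:
  u_1 = (-1, 1, 2, 1)
  u_2 = (15/7, -1/7, 19/7, -22/7)

Apply the Gram-Schmidt recurrence
  u_1 = v_1
  u_i = v_i − Σ_{j<i} ((v_i · u_j) / (u_j · u_j)) · u_j.

Step by step this gives:
  u_1 = (-1, 1, 2, 1)
  u_2 = (15/7, -1/7, 19/7, -22/7)

Orthogonality check:
  u_2 · u_1 = 0 (should be 0)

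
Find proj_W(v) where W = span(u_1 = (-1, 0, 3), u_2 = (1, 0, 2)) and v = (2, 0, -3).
proj_W(v) = (2, 0, -3)

Set up U = [u_1 | ... | u_2] ∈ R^(3×2). The projector onto W = col(U) is P = U (U^T U)^(-1) U^T.
Compute U^T U =
  [10, 5]
  [5, 5],
and U^T v = (-11, -4).
Solve U^T U · c = U^T v for the coefficients: c = (-7/5, 3/5). The projection is proj_W(v) = U c.
Check: (v - proj_W(v)) · u_1 = 0  (should be 0).
Check: (v - proj_W(v)) · u_2 = 0  (should be 0).
Result: proj_W(v) = (2, 0, -3).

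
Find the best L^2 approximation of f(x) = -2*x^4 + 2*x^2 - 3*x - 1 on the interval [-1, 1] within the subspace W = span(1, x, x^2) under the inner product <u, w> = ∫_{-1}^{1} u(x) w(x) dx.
g(x) = 2*x^2/7 - 3*x - 29/35

The best approximation g ∈ W is the orthogonal projection of f onto W. Writing g = a_0 + a_1 x + a_2 x^2, the coefficients solve the normal equations G · a = b where
  G_{ij} = <φ_i, φ_j> and b_i = <f, φ_i>, with φ_0 = 1, φ_1 = x, φ_2 = x^2.
G =
  [2, 0, 2/3]
  [0, 2/3, 0]
  [2/3, 0, 2/5],
b = (-22/15, -2, -46/105).
Solving gives a_0 = -29/35, a_1 = -3, a_2 = 2/7, so
  g(x) = 2*x^2/7 - 3*x - 29/35.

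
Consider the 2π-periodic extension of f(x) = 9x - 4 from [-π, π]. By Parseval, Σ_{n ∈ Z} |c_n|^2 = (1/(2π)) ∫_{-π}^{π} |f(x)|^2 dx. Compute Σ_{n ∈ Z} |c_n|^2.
Σ |c_n|^2 = 27π^2 + 16

Expand and integrate term by term over [-π, π]:
  ∫ (9x)^2 dx = 81·(2π^3/3); ∫ 2·9·(-4)·x dx = 0 (odd integrand); ∫ (-4)^2 dx = 16·2π.
So (1/(2π)) ∫_{-π}^{π} (9x - 4)^2 dx = 81π^2/3 + 16 = 27π^2 + 16.
Parseval ⇒ Σ |c_n|^2 = 27π^2 + 16.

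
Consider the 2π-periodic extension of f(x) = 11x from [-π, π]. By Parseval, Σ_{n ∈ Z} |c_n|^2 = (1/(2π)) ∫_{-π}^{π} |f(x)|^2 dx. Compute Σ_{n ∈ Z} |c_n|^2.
Σ |c_n|^2 = 121π^2/3

Expand and integrate term by term over [-π, π]:
  ∫ (11x)^2 dx = 121·(2π^3/3); ∫ 2·11·(0)·x dx = 0 (odd integrand); ∫ 0^2 dx = 0·2π.
So (1/(2π)) ∫_{-π}^{π} (11x)^2 dx = 121π^2/3 + 0 = 121π^2/3.
Parseval ⇒ Σ |c_n|^2 = 121π^2/3.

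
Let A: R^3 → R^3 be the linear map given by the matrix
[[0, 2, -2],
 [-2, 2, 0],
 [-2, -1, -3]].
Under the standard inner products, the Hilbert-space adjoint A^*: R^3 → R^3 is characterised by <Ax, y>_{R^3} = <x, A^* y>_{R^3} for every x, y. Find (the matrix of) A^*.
A^* = A^T =
[[0, -2, -2],
 [2, 2, -1],
 [-2, 0, -3]]

For real matrices with standard dot products, the defining identity <Ax, y> = <x, A^* y> gives (Ax)^T y = x^T (A^*) y, i.e. x^T A^T y = x^T (A^*) y. Since this holds for all x, y, we must have A^* = A^T. Therefore
A^* =
[[0, -2, -2],
 [2, 2, -1],
 [-2, 0, -3]].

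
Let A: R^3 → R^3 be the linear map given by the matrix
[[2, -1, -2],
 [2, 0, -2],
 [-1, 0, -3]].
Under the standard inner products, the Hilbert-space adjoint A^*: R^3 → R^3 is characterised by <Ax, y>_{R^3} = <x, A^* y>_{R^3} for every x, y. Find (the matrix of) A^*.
A^* = A^T =
[[2, 2, -1],
 [-1, 0, 0],
 [-2, -2, -3]]

For real matrices with standard dot products, the defining identity <Ax, y> = <x, A^* y> gives (Ax)^T y = x^T (A^*) y, i.e. x^T A^T y = x^T (A^*) y. Since this holds for all x, y, we must have A^* = A^T. Therefore
A^* =
[[2, 2, -1],
 [-1, 0, 0],
 [-2, -2, -3]].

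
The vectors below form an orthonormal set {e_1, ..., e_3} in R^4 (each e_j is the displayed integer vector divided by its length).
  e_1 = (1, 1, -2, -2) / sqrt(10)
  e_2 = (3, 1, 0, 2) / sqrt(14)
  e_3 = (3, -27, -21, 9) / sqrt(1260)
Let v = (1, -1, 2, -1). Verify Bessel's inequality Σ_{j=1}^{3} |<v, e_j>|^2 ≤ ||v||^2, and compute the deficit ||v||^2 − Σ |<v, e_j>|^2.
Σ |<v, e_j>|^2 = 3/4; ||v||^2 = 7; deficit = 25/4

Write each e_j = u_j / sqrt(<u_j, u_j>) where u_j is the displayed integer vector. Then <v, e_j> = <v, u_j> / sqrt(<u_j, u_j>), so |<v, e_j>|^2 = <v, u_j>^2 / <u_j, u_j>.
Coefficients: <v, e_1> = -2/sqrt(10), <v, e_2> = 0/sqrt(14), <v, e_3> = -21/sqrt(1260).
Square and sum: Σ |<v, e_j>|^2 = 3/4.
Compute ||v||^2 = v·v = 7.
Deficit = 7 − 3/4 = 25/4 ≥ 0, confirming Bessel's inequality. (The deficit equals ||v − Σ <v,e_j> e_j||^2, the squared distance from v to span{e_j}.)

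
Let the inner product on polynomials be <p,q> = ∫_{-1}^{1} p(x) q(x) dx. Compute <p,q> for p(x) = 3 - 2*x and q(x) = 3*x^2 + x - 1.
<p,q> = -4/3

Expand the product: p(x)·q(x) = -6*x^3 + 7*x^2 + 5*x - 3.
∫_{-1}^{1} of each monomial x^k gives [2/(k+1) if k even, 0 if k odd]. Integrating term-by-term (or equivalently evaluating the antiderivative F(x) = -3*x^4/2 + 7*x^3/3 + 5*x^2/2 - 3*x at the endpoints):
  F(1) − F(−1) = 1/3 − (5/3) = -4/3.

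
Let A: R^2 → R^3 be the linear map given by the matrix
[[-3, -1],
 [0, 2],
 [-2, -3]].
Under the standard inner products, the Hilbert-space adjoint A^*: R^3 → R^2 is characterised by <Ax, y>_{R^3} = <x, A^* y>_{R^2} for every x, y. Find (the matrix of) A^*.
A^* = A^T =
[[-3, 0, -2],
 [-1, 2, -3]]

For real matrices with standard dot products, the defining identity <Ax, y> = <x, A^* y> gives (Ax)^T y = x^T (A^*) y, i.e. x^T A^T y = x^T (A^*) y. Since this holds for all x, y, we must have A^* = A^T. Therefore
A^* =
[[-3, 0, -2],
 [-1, 2, -3]].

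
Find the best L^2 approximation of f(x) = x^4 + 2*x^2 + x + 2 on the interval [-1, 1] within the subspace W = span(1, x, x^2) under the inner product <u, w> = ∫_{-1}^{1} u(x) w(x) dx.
g(x) = 20*x^2/7 + x + 67/35

The best approximation g ∈ W is the orthogonal projection of f onto W. Writing g = a_0 + a_1 x + a_2 x^2, the coefficients solve the normal equations G · a = b where
  G_{ij} = <φ_i, φ_j> and b_i = <f, φ_i>, with φ_0 = 1, φ_1 = x, φ_2 = x^2.
G =
  [2, 0, 2/3]
  [0, 2/3, 0]
  [2/3, 0, 2/5],
b = (86/15, 2/3, 254/105).
Solving gives a_0 = 67/35, a_1 = 1, a_2 = 20/7, so
  g(x) = 20*x^2/7 + x + 67/35.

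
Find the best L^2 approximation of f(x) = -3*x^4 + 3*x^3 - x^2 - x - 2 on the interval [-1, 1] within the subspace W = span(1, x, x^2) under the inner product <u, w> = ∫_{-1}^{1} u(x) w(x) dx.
g(x) = -25*x^2/7 + 4*x/5 - 61/35

The best approximation g ∈ W is the orthogonal projection of f onto W. Writing g = a_0 + a_1 x + a_2 x^2, the coefficients solve the normal equations G · a = b where
  G_{ij} = <φ_i, φ_j> and b_i = <f, φ_i>, with φ_0 = 1, φ_1 = x, φ_2 = x^2.
G =
  [2, 0, 2/3]
  [0, 2/3, 0]
  [2/3, 0, 2/5],
b = (-88/15, 8/15, -272/105).
Solving gives a_0 = -61/35, a_1 = 4/5, a_2 = -25/7, so
  g(x) = -25*x^2/7 + 4*x/5 - 61/35.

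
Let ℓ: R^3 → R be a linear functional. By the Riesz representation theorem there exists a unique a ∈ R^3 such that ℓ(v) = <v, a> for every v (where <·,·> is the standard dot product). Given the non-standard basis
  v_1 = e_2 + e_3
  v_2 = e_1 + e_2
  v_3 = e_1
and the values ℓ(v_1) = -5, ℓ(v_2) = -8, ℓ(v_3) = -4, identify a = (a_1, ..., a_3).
a = (-4, -4, -1)

Write a = (a_1, ..., a_3) in the standard basis. For each basis vector v_i, ℓ(v_i) = <v_i, a> is a linear equation in the a_j's. Collect the n equations into a matrix system V a = ℓ, where row i of V is v_i (expressed in the standard basis). Since V is invertible (lower-triangular with 1s on the diagonal, up to permutation), solve by back-substitution:
  V =
[[0, 1, 1],
 [1, 1, 0],
 [1, 0, 0]]
  V a = (-5, -8, -4)
Solving gives a = (-4, -4, -1).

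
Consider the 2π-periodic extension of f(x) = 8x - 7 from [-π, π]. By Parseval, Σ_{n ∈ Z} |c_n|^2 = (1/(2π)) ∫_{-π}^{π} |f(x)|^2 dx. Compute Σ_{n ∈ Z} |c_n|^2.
Σ |c_n|^2 = 64π^2/3 + 49

Expand and integrate term by term over [-π, π]:
  ∫ (8x)^2 dx = 64·(2π^3/3); ∫ 2·8·(-7)·x dx = 0 (odd integrand); ∫ (-7)^2 dx = 49·2π.
So (1/(2π)) ∫_{-π}^{π} (8x - 7)^2 dx = 64π^2/3 + 49 = 64π^2/3 + 49.
Parseval ⇒ Σ |c_n|^2 = 64π^2/3 + 49.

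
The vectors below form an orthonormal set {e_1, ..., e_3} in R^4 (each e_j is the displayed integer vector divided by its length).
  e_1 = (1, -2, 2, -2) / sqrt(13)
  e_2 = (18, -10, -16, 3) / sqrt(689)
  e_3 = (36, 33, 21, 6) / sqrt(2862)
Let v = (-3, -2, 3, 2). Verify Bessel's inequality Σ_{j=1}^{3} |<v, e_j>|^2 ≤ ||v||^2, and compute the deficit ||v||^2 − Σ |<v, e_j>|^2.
Σ |<v, e_j>|^2 = 25/2; ||v||^2 = 26; deficit = 27/2

Write each e_j = u_j / sqrt(<u_j, u_j>) where u_j is the displayed integer vector. Then <v, e_j> = <v, u_j> / sqrt(<u_j, u_j>), so |<v, e_j>|^2 = <v, u_j>^2 / <u_j, u_j>.
Coefficients: <v, e_1> = 3/sqrt(13), <v, e_2> = -76/sqrt(689), <v, e_3> = -99/sqrt(2862).
Square and sum: Σ |<v, e_j>|^2 = 25/2.
Compute ||v||^2 = v·v = 26.
Deficit = 26 − 25/2 = 27/2 ≥ 0, confirming Bessel's inequality. (The deficit equals ||v − Σ <v,e_j> e_j||^2, the squared distance from v to span{e_j}.)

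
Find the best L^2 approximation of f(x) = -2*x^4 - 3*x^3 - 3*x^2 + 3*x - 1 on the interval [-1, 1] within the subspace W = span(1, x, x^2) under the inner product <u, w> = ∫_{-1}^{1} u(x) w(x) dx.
g(x) = -33*x^2/7 + 6*x/5 - 29/35

The best approximation g ∈ W is the orthogonal projection of f onto W. Writing g = a_0 + a_1 x + a_2 x^2, the coefficients solve the normal equations G · a = b where
  G_{ij} = <φ_i, φ_j> and b_i = <f, φ_i>, with φ_0 = 1, φ_1 = x, φ_2 = x^2.
G =
  [2, 0, 2/3]
  [0, 2/3, 0]
  [2/3, 0, 2/5],
b = (-24/5, 4/5, -256/105).
Solving gives a_0 = -29/35, a_1 = 6/5, a_2 = -33/7, so
  g(x) = -33*x^2/7 + 6*x/5 - 29/35.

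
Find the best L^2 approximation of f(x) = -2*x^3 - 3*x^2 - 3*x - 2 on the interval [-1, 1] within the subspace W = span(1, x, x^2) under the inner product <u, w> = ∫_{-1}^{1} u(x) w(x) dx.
g(x) = -3*x^2 - 21*x/5 - 2

The best approximation g ∈ W is the orthogonal projection of f onto W. Writing g = a_0 + a_1 x + a_2 x^2, the coefficients solve the normal equations G · a = b where
  G_{ij} = <φ_i, φ_j> and b_i = <f, φ_i>, with φ_0 = 1, φ_1 = x, φ_2 = x^2.
G =
  [2, 0, 2/3]
  [0, 2/3, 0]
  [2/3, 0, 2/5],
b = (-6, -14/5, -38/15).
Solving gives a_0 = -2, a_1 = -21/5, a_2 = -3, so
  g(x) = -3*x^2 - 21*x/5 - 2.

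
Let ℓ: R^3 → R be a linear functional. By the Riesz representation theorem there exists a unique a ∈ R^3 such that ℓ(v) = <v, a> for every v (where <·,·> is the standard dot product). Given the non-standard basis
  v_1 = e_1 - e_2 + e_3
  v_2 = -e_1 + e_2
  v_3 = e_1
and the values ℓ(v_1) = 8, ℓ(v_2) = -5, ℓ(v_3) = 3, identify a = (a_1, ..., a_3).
a = (3, -2, 3)

Write a = (a_1, ..., a_3) in the standard basis. For each basis vector v_i, ℓ(v_i) = <v_i, a> is a linear equation in the a_j's. Collect the n equations into a matrix system V a = ℓ, where row i of V is v_i (expressed in the standard basis). Since V is invertible (lower-triangular with 1s on the diagonal, up to permutation), solve by back-substitution:
  V =
[[1, -1, 1],
 [-1, 1, 0],
 [1, 0, 0]]
  V a = (8, -5, 3)
Solving gives a = (3, -2, 3).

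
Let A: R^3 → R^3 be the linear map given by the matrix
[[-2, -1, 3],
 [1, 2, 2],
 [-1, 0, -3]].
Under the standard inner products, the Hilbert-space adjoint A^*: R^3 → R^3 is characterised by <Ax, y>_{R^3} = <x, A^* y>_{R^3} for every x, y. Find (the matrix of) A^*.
A^* = A^T =
[[-2, 1, -1],
 [-1, 2, 0],
 [3, 2, -3]]

For real matrices with standard dot products, the defining identity <Ax, y> = <x, A^* y> gives (Ax)^T y = x^T (A^*) y, i.e. x^T A^T y = x^T (A^*) y. Since this holds for all x, y, we must have A^* = A^T. Therefore
A^* =
[[-2, 1, -1],
 [-1, 2, 0],
 [3, 2, -3]].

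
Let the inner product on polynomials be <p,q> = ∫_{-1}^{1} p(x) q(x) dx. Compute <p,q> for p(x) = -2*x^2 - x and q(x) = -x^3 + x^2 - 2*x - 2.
<p,q> = 18/5

Expand the product: p(x)·q(x) = 2*x^5 - x^4 + 3*x^3 + 6*x^2 + 2*x.
∫_{-1}^{1} of each monomial x^k gives [2/(k+1) if k even, 0 if k odd]. Integrating term-by-term (or equivalently evaluating the antiderivative F(x) = x^6/3 - x^5/5 + 3*x^4/4 + 2*x^3 + x^2 at the endpoints):
  F(1) − F(−1) = 233/60 − (17/60) = 18/5.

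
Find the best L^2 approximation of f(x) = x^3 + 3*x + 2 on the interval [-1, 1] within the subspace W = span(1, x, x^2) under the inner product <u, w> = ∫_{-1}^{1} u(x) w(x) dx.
g(x) = 18*x/5 + 2

The best approximation g ∈ W is the orthogonal projection of f onto W. Writing g = a_0 + a_1 x + a_2 x^2, the coefficients solve the normal equations G · a = b where
  G_{ij} = <φ_i, φ_j> and b_i = <f, φ_i>, with φ_0 = 1, φ_1 = x, φ_2 = x^2.
G =
  [2, 0, 2/3]
  [0, 2/3, 0]
  [2/3, 0, 2/5],
b = (4, 12/5, 4/3).
Solving gives a_0 = 2, a_1 = 18/5, a_2 = 0, so
  g(x) = 18*x/5 + 2.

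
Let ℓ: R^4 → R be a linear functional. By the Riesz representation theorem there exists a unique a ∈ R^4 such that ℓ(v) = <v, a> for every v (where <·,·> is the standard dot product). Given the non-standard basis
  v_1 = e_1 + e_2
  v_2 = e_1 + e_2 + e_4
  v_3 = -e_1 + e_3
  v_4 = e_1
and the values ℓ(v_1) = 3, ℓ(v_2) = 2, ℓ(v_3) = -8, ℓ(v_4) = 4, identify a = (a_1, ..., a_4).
a = (4, -1, -4, -1)

Write a = (a_1, ..., a_4) in the standard basis. For each basis vector v_i, ℓ(v_i) = <v_i, a> is a linear equation in the a_j's. Collect the n equations into a matrix system V a = ℓ, where row i of V is v_i (expressed in the standard basis). Since V is invertible (lower-triangular with 1s on the diagonal, up to permutation), solve by back-substitution:
  V =
[[1, 1, 0, 0],
 [1, 1, 0, 1],
 [-1, 0, 1, 0],
 [1, 0, 0, 0]]
  V a = (3, 2, -8, 4)
Solving gives a = (4, -1, -4, -1).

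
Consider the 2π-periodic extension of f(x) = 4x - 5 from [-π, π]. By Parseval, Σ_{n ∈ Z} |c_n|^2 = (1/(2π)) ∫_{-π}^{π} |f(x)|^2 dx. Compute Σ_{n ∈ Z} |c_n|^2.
Σ |c_n|^2 = 16π^2/3 + 25

Expand and integrate term by term over [-π, π]:
  ∫ (4x)^2 dx = 16·(2π^3/3); ∫ 2·4·(-5)·x dx = 0 (odd integrand); ∫ (-5)^2 dx = 25·2π.
So (1/(2π)) ∫_{-π}^{π} (4x - 5)^2 dx = 16π^2/3 + 25 = 16π^2/3 + 25.
Parseval ⇒ Σ |c_n|^2 = 16π^2/3 + 25.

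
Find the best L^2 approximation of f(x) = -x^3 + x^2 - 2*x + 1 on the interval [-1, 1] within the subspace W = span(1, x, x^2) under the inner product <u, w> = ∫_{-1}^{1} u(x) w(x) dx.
g(x) = x^2 - 13*x/5 + 1

The best approximation g ∈ W is the orthogonal projection of f onto W. Writing g = a_0 + a_1 x + a_2 x^2, the coefficients solve the normal equations G · a = b where
  G_{ij} = <φ_i, φ_j> and b_i = <f, φ_i>, with φ_0 = 1, φ_1 = x, φ_2 = x^2.
G =
  [2, 0, 2/3]
  [0, 2/3, 0]
  [2/3, 0, 2/5],
b = (8/3, -26/15, 16/15).
Solving gives a_0 = 1, a_1 = -13/5, a_2 = 1, so
  g(x) = x^2 - 13*x/5 + 1.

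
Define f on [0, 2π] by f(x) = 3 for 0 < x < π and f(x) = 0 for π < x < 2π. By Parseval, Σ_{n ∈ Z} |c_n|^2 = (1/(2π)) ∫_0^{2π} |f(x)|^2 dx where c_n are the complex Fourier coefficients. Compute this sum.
Σ |c_n|^2 = 9/2

Parseval equates the L^2 energy of f (normalised by 1/(2π)) with the ℓ^2 sum of its Fourier coefficients: (1/(2π)) ∫_0^{2π} |f|^2 = Σ |c_n|^2.
Compute the left side: (1/(2π)) [∫_0^π 3^2 dx + ∫_π^{2π} 0^2 dx] = (1/(2π)) · (9π + 0π) = (9 + 0)/2 = 9/2.
So Σ_{n ∈ Z} |c_n|^2 = 9/2.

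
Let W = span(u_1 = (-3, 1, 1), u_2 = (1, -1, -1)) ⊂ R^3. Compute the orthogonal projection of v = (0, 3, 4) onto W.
proj_W(v) = (0, 7/2, 7/2)

Set up U = [u_1 | ... | u_2] ∈ R^(3×2). The projector onto W = col(U) is P = U (U^T U)^(-1) U^T.
Compute U^T U =
  [11, -5]
  [-5, 3],
and U^T v = (7, -7).
Solve U^T U · c = U^T v for the coefficients: c = (-7/4, -21/4). The projection is proj_W(v) = U c.
Check: (v - proj_W(v)) · u_1 = 0  (should be 0).
Check: (v - proj_W(v)) · u_2 = 0  (should be 0).
Result: proj_W(v) = (0, 7/2, 7/2).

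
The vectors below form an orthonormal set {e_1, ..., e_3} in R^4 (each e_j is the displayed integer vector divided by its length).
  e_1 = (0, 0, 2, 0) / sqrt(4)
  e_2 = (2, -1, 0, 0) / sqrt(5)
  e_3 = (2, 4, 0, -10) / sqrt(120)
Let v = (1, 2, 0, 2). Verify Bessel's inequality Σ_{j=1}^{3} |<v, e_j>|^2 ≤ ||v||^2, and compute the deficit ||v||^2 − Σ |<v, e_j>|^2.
Σ |<v, e_j>|^2 = 5/6; ||v||^2 = 9; deficit = 49/6

Write each e_j = u_j / sqrt(<u_j, u_j>) where u_j is the displayed integer vector. Then <v, e_j> = <v, u_j> / sqrt(<u_j, u_j>), so |<v, e_j>|^2 = <v, u_j>^2 / <u_j, u_j>.
Coefficients: <v, e_1> = 0/sqrt(4), <v, e_2> = 0/sqrt(5), <v, e_3> = -10/sqrt(120).
Square and sum: Σ |<v, e_j>|^2 = 5/6.
Compute ||v||^2 = v·v = 9.
Deficit = 9 − 5/6 = 49/6 ≥ 0, confirming Bessel's inequality. (The deficit equals ||v − Σ <v,e_j> e_j||^2, the squared distance from v to span{e_j}.)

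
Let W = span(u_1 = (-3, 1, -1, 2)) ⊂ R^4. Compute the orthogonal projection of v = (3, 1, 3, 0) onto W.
proj_W(v) = (11/5, -11/15, 11/15, -22/15)

Set up U = [u_1 | ... | u_1] ∈ R^(4×1). The projector onto W = col(U) is P = U (U^T U)^(-1) U^T.
Compute U^T U =
  [15],
and U^T v = (-11).
Solve U^T U · c = U^T v for the coefficients: c = (-11/15). The projection is proj_W(v) = U c.
Check: (v - proj_W(v)) · u_1 = 0  (should be 0).
Result: proj_W(v) = (11/5, -11/15, 11/15, -22/15).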